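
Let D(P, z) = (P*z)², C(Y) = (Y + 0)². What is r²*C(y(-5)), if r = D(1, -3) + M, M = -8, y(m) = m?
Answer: 25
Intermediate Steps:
C(Y) = Y²
D(P, z) = P²*z²
r = 1 (r = 1²*(-3)² - 8 = 1*9 - 8 = 9 - 8 = 1)
r²*C(y(-5)) = 1²*(-5)² = 1*25 = 25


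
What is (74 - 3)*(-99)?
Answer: -7029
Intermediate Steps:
(74 - 3)*(-99) = 71*(-99) = -7029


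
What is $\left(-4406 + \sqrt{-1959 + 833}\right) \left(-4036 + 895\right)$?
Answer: $13839246 - 3141 i \sqrt{1126} \approx 1.3839 \cdot 10^{7} - 1.054 \cdot 10^{5} i$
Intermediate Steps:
$\left(-4406 + \sqrt{-1959 + 833}\right) \left(-4036 + 895\right) = \left(-4406 + \sqrt{-1126}\right) \left(-3141\right) = \left(-4406 + i \sqrt{1126}\right) \left(-3141\right) = 13839246 - 3141 i \sqrt{1126}$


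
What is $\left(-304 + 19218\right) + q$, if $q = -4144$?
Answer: $14770$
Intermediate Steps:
$\left(-304 + 19218\right) + q = \left(-304 + 19218\right) - 4144 = 18914 - 4144 = 14770$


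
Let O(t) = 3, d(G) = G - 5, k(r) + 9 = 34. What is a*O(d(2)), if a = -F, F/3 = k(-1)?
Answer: -225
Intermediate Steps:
k(r) = 25 (k(r) = -9 + 34 = 25)
F = 75 (F = 3*25 = 75)
d(G) = -5 + G
a = -75 (a = -1*75 = -75)
a*O(d(2)) = -75*3 = -225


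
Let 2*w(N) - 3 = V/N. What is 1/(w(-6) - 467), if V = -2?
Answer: -3/1396 ≈ -0.0021490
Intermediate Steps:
w(N) = 3/2 - 1/N (w(N) = 3/2 + (-2/N)/2 = 3/2 - 1/N)
1/(w(-6) - 467) = 1/((3/2 - 1/(-6)) - 467) = 1/((3/2 - 1*(-⅙)) - 467) = 1/((3/2 + ⅙) - 467) = 1/(5/3 - 467) = 1/(-1396/3) = -3/1396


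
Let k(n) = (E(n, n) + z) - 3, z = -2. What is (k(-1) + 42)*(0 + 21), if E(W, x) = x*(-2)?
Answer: 819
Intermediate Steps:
E(W, x) = -2*x
k(n) = -5 - 2*n (k(n) = (-2*n - 2) - 3 = (-2 - 2*n) - 3 = -5 - 2*n)
(k(-1) + 42)*(0 + 21) = ((-5 - 2*(-1)) + 42)*(0 + 21) = ((-5 + 2) + 42)*21 = (-3 + 42)*21 = 39*21 = 819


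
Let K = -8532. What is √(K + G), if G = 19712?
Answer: 2*√2795 ≈ 105.74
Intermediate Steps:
√(K + G) = √(-8532 + 19712) = √11180 = 2*√2795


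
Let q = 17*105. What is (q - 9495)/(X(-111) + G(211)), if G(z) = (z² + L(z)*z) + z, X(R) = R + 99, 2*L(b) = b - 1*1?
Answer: -1542/13375 ≈ -0.11529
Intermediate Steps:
L(b) = -½ + b/2 (L(b) = (b - 1*1)/2 = (b - 1)/2 = (-1 + b)/2 = -½ + b/2)
X(R) = 99 + R
G(z) = z + z² + z*(-½ + z/2) (G(z) = (z² + (-½ + z/2)*z) + z = (z² + z*(-½ + z/2)) + z = z + z² + z*(-½ + z/2))
q = 1785
(q - 9495)/(X(-111) + G(211)) = (1785 - 9495)/((99 - 111) + (½)*211*(1 + 3*211)) = -7710/(-12 + (½)*211*(1 + 633)) = -7710/(-12 + (½)*211*634) = -7710/(-12 + 66887) = -7710/66875 = -7710*1/66875 = -1542/13375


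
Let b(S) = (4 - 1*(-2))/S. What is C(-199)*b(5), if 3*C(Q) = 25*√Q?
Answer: 10*I*√199 ≈ 141.07*I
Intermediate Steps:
C(Q) = 25*√Q/3 (C(Q) = (25*√Q)/3 = 25*√Q/3)
b(S) = 6/S (b(S) = (4 + 2)/S = 6/S)
C(-199)*b(5) = (25*√(-199)/3)*(6/5) = (25*(I*√199)/3)*(6*(⅕)) = (25*I*√199/3)*(6/5) = 10*I*√199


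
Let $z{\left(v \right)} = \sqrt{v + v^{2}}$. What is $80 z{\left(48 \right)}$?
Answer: $2240 \sqrt{3} \approx 3879.8$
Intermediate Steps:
$80 z{\left(48 \right)} = 80 \sqrt{48 \left(1 + 48\right)} = 80 \sqrt{48 \cdot 49} = 80 \sqrt{2352} = 80 \cdot 28 \sqrt{3} = 2240 \sqrt{3}$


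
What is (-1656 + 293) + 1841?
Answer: 478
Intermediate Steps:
(-1656 + 293) + 1841 = -1363 + 1841 = 478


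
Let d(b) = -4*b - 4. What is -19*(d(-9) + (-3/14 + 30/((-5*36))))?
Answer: -12616/21 ≈ -600.76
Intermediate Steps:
d(b) = -4 - 4*b
-19*(d(-9) + (-3/14 + 30/((-5*36)))) = -19*((-4 - 4*(-9)) + (-3/14 + 30/((-5*36)))) = -19*((-4 + 36) + (-3*1/14 + 30/(-180))) = -19*(32 + (-3/14 + 30*(-1/180))) = -19*(32 + (-3/14 - 1/6)) = -19*(32 - 8/21) = -19*664/21 = -12616/21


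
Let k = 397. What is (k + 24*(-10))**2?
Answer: 24649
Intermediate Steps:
(k + 24*(-10))**2 = (397 + 24*(-10))**2 = (397 - 240)**2 = 157**2 = 24649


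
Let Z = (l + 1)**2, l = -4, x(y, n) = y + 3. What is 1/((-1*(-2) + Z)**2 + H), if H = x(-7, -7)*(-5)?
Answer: 1/141 ≈ 0.0070922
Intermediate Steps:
x(y, n) = 3 + y
Z = 9 (Z = (-4 + 1)**2 = (-3)**2 = 9)
H = 20 (H = (3 - 7)*(-5) = -4*(-5) = 20)
1/((-1*(-2) + Z)**2 + H) = 1/((-1*(-2) + 9)**2 + 20) = 1/((2 + 9)**2 + 20) = 1/(11**2 + 20) = 1/(121 + 20) = 1/141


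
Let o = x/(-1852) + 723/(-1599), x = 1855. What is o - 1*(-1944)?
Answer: 1917518457/987116 ≈ 1942.5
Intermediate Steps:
o = -1435047/987116 (o = 1855/(-1852) + 723/(-1599) = 1855*(-1/1852) + 723*(-1/1599) = -1855/1852 - 241/533 = -1435047/987116 ≈ -1.4538)
o - 1*(-1944) = -1435047/987116 - 1*(-1944) = -1435047/987116 + 1944 = 1917518457/987116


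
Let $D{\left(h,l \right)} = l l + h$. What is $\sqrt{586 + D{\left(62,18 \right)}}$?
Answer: $18 \sqrt{3} \approx 31.177$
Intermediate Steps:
$D{\left(h,l \right)} = h + l^{2}$ ($D{\left(h,l \right)} = l^{2} + h = h + l^{2}$)
$\sqrt{586 + D{\left(62,18 \right)}} = \sqrt{586 + \left(62 + 18^{2}\right)} = \sqrt{586 + \left(62 + 324\right)} = \sqrt{586 + 386} = \sqrt{972} = 18 \sqrt{3}$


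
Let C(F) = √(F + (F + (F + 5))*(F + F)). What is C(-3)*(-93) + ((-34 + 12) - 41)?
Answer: -63 - 93*√3 ≈ -224.08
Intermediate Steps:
C(F) = √(F + 2*F*(5 + 2*F)) (C(F) = √(F + (F + (5 + F))*(2*F)) = √(F + (5 + 2*F)*(2*F)) = √(F + 2*F*(5 + 2*F)))
C(-3)*(-93) + ((-34 + 12) - 41) = √(-3*(11 + 4*(-3)))*(-93) + ((-34 + 12) - 41) = √(-3*(11 - 12))*(-93) + (-22 - 41) = √(-3*(-1))*(-93) - 63 = √3*(-93) - 63 = -93*√3 - 63 = -63 - 93*√3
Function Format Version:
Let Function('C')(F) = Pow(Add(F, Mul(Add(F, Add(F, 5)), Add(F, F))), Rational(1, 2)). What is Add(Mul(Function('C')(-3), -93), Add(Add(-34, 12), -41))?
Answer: Add(-63, Mul(-93, Pow(3, Rational(1, 2)))) ≈ -224.08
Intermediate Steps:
Function('C')(F) = Pow(Add(F, Mul(2, F, Add(5, Mul(2, F)))), Rational(1, 2)) (Function('C')(F) = Pow(Add(F, Mul(Add(F, Add(5, F)), Mul(2, F))), Rational(1, 2)) = Pow(Add(F, Mul(Add(5, Mul(2, F)), Mul(2, F))), Rational(1, 2)) = Pow(Add(F, Mul(2, F, Add(5, Mul(2, F)))), Rational(1, 2)))
Add(Mul(Function('C')(-3), -93), Add(Add(-34, 12), -41)) = Add(Mul(Pow(Mul(-3, Add(11, Mul(4, -3))), Rational(1, 2)), -93), Add(Add(-34, 12), -41)) = Add(Mul(Pow(Mul(-3, Add(11, -12)), Rational(1, 2)), -93), Add(-22, -41)) = Add(Mul(Pow(Mul(-3, -1), Rational(1, 2)), -93), -63) = Add(Mul(Pow(3, Rational(1, 2)), -93), -63) = Add(Mul(-93, Pow(3, Rational(1, 2))), -63) = Add(-63, Mul(-93, Pow(3, Rational(1, 2))))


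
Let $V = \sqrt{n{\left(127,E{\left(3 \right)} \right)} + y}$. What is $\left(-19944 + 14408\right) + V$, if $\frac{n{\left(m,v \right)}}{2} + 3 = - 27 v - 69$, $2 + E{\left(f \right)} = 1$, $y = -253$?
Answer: $-5536 + 7 i \sqrt{7} \approx -5536.0 + 18.52 i$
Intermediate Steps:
$E{\left(f \right)} = -1$ ($E{\left(f \right)} = -2 + 1 = -1$)
$n{\left(m,v \right)} = -144 - 54 v$ ($n{\left(m,v \right)} = -6 + 2 \left(- 27 v - 69\right) = -6 + 2 \left(-69 - 27 v\right) = -6 - \left(138 + 54 v\right) = -144 - 54 v$)
$V = 7 i \sqrt{7}$ ($V = \sqrt{\left(-144 - -54\right) - 253} = \sqrt{\left(-144 + 54\right) - 253} = \sqrt{-90 - 253} = \sqrt{-343} = 7 i \sqrt{7} \approx 18.52 i$)
$\left(-19944 + 14408\right) + V = \left(-19944 + 14408\right) + 7 i \sqrt{7} = -5536 + 7 i \sqrt{7}$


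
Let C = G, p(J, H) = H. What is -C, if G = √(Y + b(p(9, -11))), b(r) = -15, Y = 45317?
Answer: -√45302 ≈ -212.84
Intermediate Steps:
G = √45302 (G = √(45317 - 15) = √45302 ≈ 212.84)
C = √45302 ≈ 212.84
-C = -√45302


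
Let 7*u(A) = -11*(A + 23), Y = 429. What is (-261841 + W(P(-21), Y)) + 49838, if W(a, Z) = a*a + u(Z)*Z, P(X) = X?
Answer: -3613922/7 ≈ -5.1627e+5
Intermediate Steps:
u(A) = -253/7 - 11*A/7 (u(A) = (-11*(A + 23))/7 = (-11*(23 + A))/7 = (-253 - 11*A)/7 = -253/7 - 11*A/7)
W(a, Z) = a² + Z*(-253/7 - 11*Z/7) (W(a, Z) = a*a + (-253/7 - 11*Z/7)*Z = a² + Z*(-253/7 - 11*Z/7))
(-261841 + W(P(-21), Y)) + 49838 = (-261841 + ((-21)² - 11/7*429*(23 + 429))) + 49838 = (-261841 + (441 - 11/7*429*452)) + 49838 = (-261841 + (441 - 2132988/7)) + 49838 = (-261841 - 2129901/7) + 49838 = -3962788/7 + 49838 = -3613922/7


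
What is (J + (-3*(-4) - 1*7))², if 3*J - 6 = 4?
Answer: 625/9 ≈ 69.444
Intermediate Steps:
J = 10/3 (J = 2 + (⅓)*4 = 2 + 4/3 = 10/3 ≈ 3.3333)
(J + (-3*(-4) - 1*7))² = (10/3 + (-3*(-4) - 1*7))² = (10/3 + (12 - 7))² = (10/3 + 5)² = (25/3)² = 625/9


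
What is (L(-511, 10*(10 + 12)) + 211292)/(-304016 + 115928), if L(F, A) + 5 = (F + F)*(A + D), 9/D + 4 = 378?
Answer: 1269505/17586228 ≈ 0.072187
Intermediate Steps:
D = 9/374 (D = 9/(-4 + 378) = 9/374 ≈ 0.024064)
L(F, A) = -5 + 2*F*(9/374 + A) (L(F, A) = -5 + (F + F)*(A + 9/374) = -5 + (2*F)*(9/374 + A) = -5 + 2*F*(9/374 + A))
(L(-511, 10*(10 + 12)) + 211292)/(-304016 + 115928) = ((-5 + (9/187)*(-511) + 2*(10*(10 + 12))*(-511)) + 211292)/(-304016 + 115928) = ((-5 - 4599/187 + 2*(10*22)*(-511)) + 211292)/(-188088) = ((-5 - 4599/187 + 2*220*(-511)) + 211292)*(-1/188088) = ((-5 - 4599/187 - 224840) + 211292)*(-1/188088) = (-42050614/187 + 211292)*(-1/188088) = -2539010/187*(-1/188088) = 1269505/17586228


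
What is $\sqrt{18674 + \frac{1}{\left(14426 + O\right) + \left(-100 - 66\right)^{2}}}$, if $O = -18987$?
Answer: $\frac{\sqrt{1097139052205}}{7665} \approx 136.65$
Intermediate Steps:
$\sqrt{18674 + \frac{1}{\left(14426 + O\right) + \left(-100 - 66\right)^{2}}} = \sqrt{18674 + \frac{1}{\left(14426 - 18987\right) + \left(-100 - 66\right)^{2}}} = \sqrt{18674 + \frac{1}{-4561 + \left(-166\right)^{2}}} = \sqrt{18674 + \frac{1}{-4561 + 27556}} = \sqrt{18674 + \frac{1}{22995}} = \sqrt{\frac{429408631}{22995}} = \frac{\sqrt{1097139052205}}{7665}$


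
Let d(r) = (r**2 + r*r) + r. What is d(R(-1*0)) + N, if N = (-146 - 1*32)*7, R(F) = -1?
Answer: -1245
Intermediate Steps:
N = -1246 (N = (-146 - 32)*7 = -178*7 = -1246)
d(r) = r + 2*r**2 (d(r) = (r**2 + r**2) + r = 2*r**2 + r = r + 2*r**2)
d(R(-1*0)) + N = -(1 + 2*(-1)) - 1246 = -(1 - 2) - 1246 = -1*(-1) - 1246 = 1 - 1246 = -1245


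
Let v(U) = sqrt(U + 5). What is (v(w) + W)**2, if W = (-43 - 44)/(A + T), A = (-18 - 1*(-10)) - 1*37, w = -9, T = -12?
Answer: -603/361 + 116*I/19 ≈ -1.6704 + 6.1053*I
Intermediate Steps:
A = -45 (A = (-18 + 10) - 37 = -8 - 37 = -45)
v(U) = sqrt(5 + U)
W = 29/19 (W = (-43 - 44)/(-45 - 12) = -87/(-57) = -87*(-1/57) = 29/19 ≈ 1.5263)
(v(w) + W)**2 = (sqrt(5 - 9) + 29/19)**2 = (sqrt(-4) + 29/19)**2 = (2*I + 29/19)**2 = (29/19 + 2*I)**2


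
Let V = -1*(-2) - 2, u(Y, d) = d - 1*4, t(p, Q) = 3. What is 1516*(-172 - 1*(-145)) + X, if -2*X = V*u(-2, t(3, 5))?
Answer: -40932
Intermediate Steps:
u(Y, d) = -4 + d (u(Y, d) = d - 4 = -4 + d)
V = 0 (V = 2 - 2 = 0)
X = 0 (X = -0*(-4 + 3) = -0*(-1) = -½*0 = 0)
1516*(-172 - 1*(-145)) + X = 1516*(-172 - 1*(-145)) + 0 = 1516*(-172 + 145) + 0 = 1516*(-27) + 0 = -40932 + 0 = -40932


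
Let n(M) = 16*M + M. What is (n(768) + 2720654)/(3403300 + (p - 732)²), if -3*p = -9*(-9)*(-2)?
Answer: 1366855/1931492 ≈ 0.70767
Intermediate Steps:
p = 54 (p = -(-9*(-9))*(-2)/3 = -27*(-2) = -⅓*(-162) = 54)
n(M) = 17*M
(n(768) + 2720654)/(3403300 + (p - 732)²) = (17*768 + 2720654)/(3403300 + (54 - 732)²) = (13056 + 2720654)/(3403300 + (-678)²) = 2733710/(3403300 + 459684) = 2733710/3862984 = 2733710*(1/3862984) = 1366855/1931492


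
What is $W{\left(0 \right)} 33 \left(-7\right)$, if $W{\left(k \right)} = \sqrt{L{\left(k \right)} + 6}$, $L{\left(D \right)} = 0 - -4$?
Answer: $- 231 \sqrt{10} \approx -730.49$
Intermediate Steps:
$L{\left(D \right)} = 4$ ($L{\left(D \right)} = 0 + 4 = 4$)
$W{\left(k \right)} = \sqrt{10}$ ($W{\left(k \right)} = \sqrt{4 + 6} = \sqrt{10}$)
$W{\left(0 \right)} 33 \left(-7\right) = \sqrt{10} \cdot 33 \left(-7\right) = 33 \sqrt{10} \left(-7\right) = - 231 \sqrt{10}$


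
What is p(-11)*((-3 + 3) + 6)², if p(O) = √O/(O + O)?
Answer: -18*I*√11/11 ≈ -5.4272*I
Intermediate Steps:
p(O) = 1/(2*√O) (p(O) = √O/((2*O)) = (1/(2*O))*√O = 1/(2*√O))
p(-11)*((-3 + 3) + 6)² = (1/(2*√(-11)))*((-3 + 3) + 6)² = ((-I*√11/11)/2)*(0 + 6)² = -I*√11/22*6² = -I*√11/22*36 = -18*I*√11/11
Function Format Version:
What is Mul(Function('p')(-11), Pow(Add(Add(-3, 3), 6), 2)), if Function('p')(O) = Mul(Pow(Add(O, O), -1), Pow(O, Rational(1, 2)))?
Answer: Mul(Rational(-18, 11), I, Pow(11, Rational(1, 2))) ≈ Mul(-5.4272, I)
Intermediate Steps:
Function('p')(O) = Mul(Rational(1, 2), Pow(O, Rational(-1, 2))) (Function('p')(O) = Mul(Pow(Mul(2, O), -1), Pow(O, Rational(1, 2))) = Mul(Mul(Rational(1, 2), Pow(O, -1)), Pow(O, Rational(1, 2))) = Mul(Rational(1, 2), Pow(O, Rational(-1, 2))))
Mul(Function('p')(-11), Pow(Add(Add(-3, 3), 6), 2)) = Mul(Mul(Rational(1, 2), Pow(-11, Rational(-1, 2))), Pow(Add(Add(-3, 3), 6), 2)) = Mul(Mul(Rational(1, 2), Mul(Rational(-1, 11), I, Pow(11, Rational(1, 2)))), Pow(Add(0, 6), 2)) = Mul(Mul(Rational(-1, 22), I, Pow(11, Rational(1, 2))), Pow(6, 2)) = Mul(Mul(Rational(-1, 22), I, Pow(11, Rational(1, 2))), 36) = Mul(Rational(-18, 11), I, Pow(11, Rational(1, 2)))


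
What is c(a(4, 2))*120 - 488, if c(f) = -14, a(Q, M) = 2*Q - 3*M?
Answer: -2168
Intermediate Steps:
a(Q, M) = -3*M + 2*Q
c(a(4, 2))*120 - 488 = -14*120 - 488 = -1680 - 488 = -2168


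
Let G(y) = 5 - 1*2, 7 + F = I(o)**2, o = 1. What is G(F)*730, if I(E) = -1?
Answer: 2190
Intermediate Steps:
F = -6 (F = -7 + (-1)**2 = -7 + 1 = -6)
G(y) = 3 (G(y) = 5 - 2 = 3)
G(F)*730 = 3*730 = 2190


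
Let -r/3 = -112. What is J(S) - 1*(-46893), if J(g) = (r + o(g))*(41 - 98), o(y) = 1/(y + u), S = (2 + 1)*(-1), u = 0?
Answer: 27760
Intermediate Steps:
S = -3 (S = 3*(-1) = -3)
r = 336 (r = -3*(-112) = 336)
o(y) = 1/y (o(y) = 1/(y + 0) = 1/y)
J(g) = -19152 - 57/g (J(g) = (336 + 1/g)*(41 - 98) = (336 + 1/g)*(-57) = -19152 - 57/g)
J(S) - 1*(-46893) = (-19152 - 57/(-3)) - 1*(-46893) = (-19152 - 57*(-⅓)) + 46893 = (-19152 + 19) + 46893 = -19133 + 46893 = 27760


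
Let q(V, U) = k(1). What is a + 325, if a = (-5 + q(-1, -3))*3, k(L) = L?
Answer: 313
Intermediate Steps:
q(V, U) = 1
a = -12 (a = (-5 + 1)*3 = -4*3 = -12)
a + 325 = -12 + 325 = 313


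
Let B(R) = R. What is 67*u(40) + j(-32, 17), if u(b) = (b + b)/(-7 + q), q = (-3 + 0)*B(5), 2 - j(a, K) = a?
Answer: -2306/11 ≈ -209.64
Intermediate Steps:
j(a, K) = 2 - a
q = -15 (q = (-3 + 0)*5 = -3*5 = -15)
u(b) = -b/11 (u(b) = (b + b)/(-7 - 15) = (2*b)/(-22) = (2*b)*(-1/22) = -b/11)
67*u(40) + j(-32, 17) = 67*(-1/11*40) + (2 - 1*(-32)) = 67*(-40/11) + (2 + 32) = -2680/11 + 34 = -2306/11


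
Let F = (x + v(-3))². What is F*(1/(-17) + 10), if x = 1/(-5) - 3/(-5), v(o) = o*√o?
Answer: -113399/425 - 2028*I*√3/85 ≈ -266.82 - 41.325*I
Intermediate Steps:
v(o) = o^(3/2)
x = ⅖ (x = 1*(-⅕) - 3*(-⅕) = -⅕ + ⅗ = ⅖ ≈ 0.40000)
F = (⅖ - 3*I*√3)² (F = (⅖ + (-3)^(3/2))² = (⅖ - 3*I*√3)² ≈ -26.84 - 4.1569*I)
F*(1/(-17) + 10) = ((2 - 15*I*√3)²/25)*(1/(-17) + 10) = ((2 - 15*I*√3)²/25)*(-1/17 + 10) = ((2 - 15*I*√3)²/25)*(169/17) = 169*(2 - 15*I*√3)²/425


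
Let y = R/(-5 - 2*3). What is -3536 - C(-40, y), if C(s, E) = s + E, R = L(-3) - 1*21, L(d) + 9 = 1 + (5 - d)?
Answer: -38477/11 ≈ -3497.9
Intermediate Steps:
L(d) = -3 - d (L(d) = -9 + (1 + (5 - d)) = -9 + (6 - d) = -3 - d)
R = -21 (R = (-3 - 1*(-3)) - 1*21 = (-3 + 3) - 21 = 0 - 21 = -21)
y = 21/11 (y = -21/(-5 - 2*3) = -21/(-5 - 6) = -21/(-11) = -21*(-1/11) = 21/11 ≈ 1.9091)
C(s, E) = E + s
-3536 - C(-40, y) = -3536 - (21/11 - 40) = -3536 - 1*(-419/11) = -3536 + 419/11 = -38477/11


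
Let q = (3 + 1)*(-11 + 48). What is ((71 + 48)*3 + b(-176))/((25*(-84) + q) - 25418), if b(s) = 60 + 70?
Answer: -487/27370 ≈ -0.017793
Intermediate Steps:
q = 148 (q = 4*37 = 148)
b(s) = 130
((71 + 48)*3 + b(-176))/((25*(-84) + q) - 25418) = ((71 + 48)*3 + 130)/((25*(-84) + 148) - 25418) = (119*3 + 130)/((-2100 + 148) - 25418) = (357 + 130)/(-1952 - 25418) = 487/(-27370) = 487*(-1/27370) = -487/27370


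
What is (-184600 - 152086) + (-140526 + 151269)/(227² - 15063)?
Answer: -12277580933/36466 ≈ -3.3669e+5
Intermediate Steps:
(-184600 - 152086) + (-140526 + 151269)/(227² - 15063) = -336686 + 10743/(51529 - 15063) = -336686 + 10743/36466 = -12277580933/36466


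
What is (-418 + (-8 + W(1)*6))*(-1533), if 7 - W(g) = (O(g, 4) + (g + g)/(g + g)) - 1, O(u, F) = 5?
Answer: 634662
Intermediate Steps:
W(g) = 2 (W(g) = 7 - ((5 + (g + g)/(g + g)) - 1) = 7 - ((5 + (2*g)/((2*g))) - 1) = 7 - ((5 + (2*g)*(1/(2*g))) - 1) = 7 - ((5 + 1) - 1) = 7 - (6 - 1) = 7 - 1*5 = 7 - 5 = 2)
(-418 + (-8 + W(1)*6))*(-1533) = (-418 + (-8 + 2*6))*(-1533) = (-418 + (-8 + 12))*(-1533) = (-418 + 4)*(-1533) = -414*(-1533) = 634662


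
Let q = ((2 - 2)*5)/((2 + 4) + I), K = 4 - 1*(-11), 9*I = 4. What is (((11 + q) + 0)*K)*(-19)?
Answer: -3135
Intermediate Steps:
I = 4/9 (I = (⅑)*4 = 4/9 ≈ 0.44444)
K = 15 (K = 4 + 11 = 15)
q = 0 (q = ((2 - 2)*5)/((2 + 4) + 4/9) = (0*5)/(6 + 4/9) = 0/(58/9) = 0*(9/58) = 0)
(((11 + q) + 0)*K)*(-19) = (((11 + 0) + 0)*15)*(-19) = ((11 + 0)*15)*(-19) = (11*15)*(-19) = 165*(-19) = -3135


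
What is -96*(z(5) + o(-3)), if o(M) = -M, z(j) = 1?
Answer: -384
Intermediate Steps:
-96*(z(5) + o(-3)) = -96*(1 - 1*(-3)) = -96*(1 + 3) = -96*4 = -384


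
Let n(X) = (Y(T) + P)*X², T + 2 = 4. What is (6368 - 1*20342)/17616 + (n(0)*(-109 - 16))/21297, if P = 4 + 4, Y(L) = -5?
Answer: -2329/2936 ≈ -0.79326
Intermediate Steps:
T = 2 (T = -2 + 4 = 2)
P = 8
n(X) = 3*X² (n(X) = (-5 + 8)*X² = 3*X²)
(6368 - 1*20342)/17616 + (n(0)*(-109 - 16))/21297 = (6368 - 1*20342)/17616 + ((3*0²)*(-109 - 16))/21297 = (6368 - 20342)*(1/17616) + ((3*0)*(-125))*(1/21297) = -13974*1/17616 + (0*(-125))*(1/21297) = -2329/2936 + 0*(1/21297) = -2329/2936 + 0 = -2329/2936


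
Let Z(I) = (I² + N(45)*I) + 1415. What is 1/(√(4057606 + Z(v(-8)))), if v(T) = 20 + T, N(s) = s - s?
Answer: √4059165/4059165 ≈ 0.00049634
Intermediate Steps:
N(s) = 0
Z(I) = 1415 + I² (Z(I) = (I² + 0*I) + 1415 = (I² + 0) + 1415 = I² + 1415 = 1415 + I²)
1/(√(4057606 + Z(v(-8)))) = 1/(√(4057606 + (1415 + (20 - 8)²))) = 1/(√(4057606 + (1415 + 12²))) = 1/(√(4057606 + (1415 + 144))) = 1/(√(4057606 + 1559)) = 1/(√4059165) = √4059165/4059165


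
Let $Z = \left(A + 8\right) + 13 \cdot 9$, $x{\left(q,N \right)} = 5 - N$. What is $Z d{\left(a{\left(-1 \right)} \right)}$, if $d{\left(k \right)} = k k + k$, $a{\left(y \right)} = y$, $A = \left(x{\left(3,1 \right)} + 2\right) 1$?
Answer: $0$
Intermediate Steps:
$A = 6$ ($A = \left(\left(5 - 1\right) + 2\right) 1 = \left(4 + 2\right) 1 = 6 \cdot 1 = 6$)
$d{\left(k \right)} = k + k^{2}$ ($d{\left(k \right)} = k^{2} + k = k + k^{2}$)
$Z = 131$ ($Z = \left(6 + 8\right) + 13 \cdot 9 = 14 + 117 = 131$)
$Z d{\left(a{\left(-1 \right)} \right)} = 131 \left(- (1 - 1)\right) = 131 \left(\left(-1\right) 0\right) = 131 \cdot 0 = 0$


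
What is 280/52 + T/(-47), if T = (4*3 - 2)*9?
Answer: 2120/611 ≈ 3.4697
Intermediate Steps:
T = 90 (T = (12 - 2)*9 = 10*9 = 90)
280/52 + T/(-47) = 280/52 + 90/(-47) = 280*(1/52) + 90*(-1/47) = 70/13 - 90/47 = 2120/611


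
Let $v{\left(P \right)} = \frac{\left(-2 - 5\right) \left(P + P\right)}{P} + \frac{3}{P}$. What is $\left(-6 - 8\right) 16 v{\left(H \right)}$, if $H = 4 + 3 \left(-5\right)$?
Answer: $\frac{35168}{11} \approx 3197.1$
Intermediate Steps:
$H = -11$ ($H = 4 - 15 = -11$)
$v{\left(P \right)} = -14 + \frac{3}{P}$ ($v{\left(P \right)} = \frac{\left(-7\right) 2 P}{P} + \frac{3}{P} = \frac{\left(-14\right) P}{P} + \frac{3}{P} = -14 + \frac{3}{P}$)
$\left(-6 - 8\right) 16 v{\left(H \right)} = \left(-6 - 8\right) 16 \left(-14 + \frac{3}{-11}\right) = \left(-14\right) 16 \left(-14 + 3 \left(- \frac{1}{11}\right)\right) = - 224 \left(-14 - \frac{3}{11}\right) = \left(-224\right) \left(- \frac{157}{11}\right) = \frac{35168}{11}$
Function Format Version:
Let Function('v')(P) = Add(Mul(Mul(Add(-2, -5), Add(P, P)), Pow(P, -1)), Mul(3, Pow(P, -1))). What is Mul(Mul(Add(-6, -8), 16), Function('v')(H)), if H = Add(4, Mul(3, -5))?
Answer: Rational(35168, 11) ≈ 3197.1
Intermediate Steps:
H = -11 (H = Add(4, -15) = -11)
Function('v')(P) = Add(-14, Mul(3, Pow(P, -1))) (Function('v')(P) = Add(Mul(Mul(-7, Mul(2, P)), Pow(P, -1)), Mul(3, Pow(P, -1))) = Add(Mul(Mul(-14, P), Pow(P, -1)), Mul(3, Pow(P, -1))) = Add(-14, Mul(3, Pow(P, -1))))
Mul(Mul(Add(-6, -8), 16), Function('v')(H)) = Mul(Mul(Add(-6, -8), 16), Add(-14, Mul(3, Pow(-11, -1)))) = Mul(Mul(-14, 16), Add(-14, Mul(3, Rational(-1, 11)))) = Mul(-224, Add(-14, Rational(-3, 11))) = Mul(-224, Rational(-157, 11)) = Rational(35168, 11)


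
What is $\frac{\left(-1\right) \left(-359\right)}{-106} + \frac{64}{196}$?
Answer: $- \frac{15895}{5194} \approx -3.0603$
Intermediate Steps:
$\frac{\left(-1\right) \left(-359\right)}{-106} + \frac{64}{196} = 359 \left(- \frac{1}{106}\right) + 64 \cdot \frac{1}{196} = - \frac{359}{106} + \frac{16}{49} = - \frac{15895}{5194}$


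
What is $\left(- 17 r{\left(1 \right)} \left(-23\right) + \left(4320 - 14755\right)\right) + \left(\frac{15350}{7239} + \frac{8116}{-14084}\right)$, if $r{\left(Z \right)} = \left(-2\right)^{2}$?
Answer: $- \frac{226069292630}{25488519} \approx -8869.5$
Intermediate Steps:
$r{\left(Z \right)} = 4$
$\left(- 17 r{\left(1 \right)} \left(-23\right) + \left(4320 - 14755\right)\right) + \left(\frac{15350}{7239} + \frac{8116}{-14084}\right) = \left(\left(-17\right) 4 \left(-23\right) + \left(4320 - 14755\right)\right) + \left(\frac{15350}{7239} + \frac{8116}{-14084}\right) = \left(\left(-68\right) \left(-23\right) + \left(4320 - 14755\right)\right) + \left(15350 \cdot \frac{1}{7239} + 8116 \left(- \frac{1}{14084}\right)\right) = \left(1564 - 10435\right) + \left(\frac{15350}{7239} - \frac{2029}{3521}\right) = -8871 + \frac{39359419}{25488519} = - \frac{226069292630}{25488519}$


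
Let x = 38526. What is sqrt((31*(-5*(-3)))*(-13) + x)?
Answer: 9*sqrt(401) ≈ 180.22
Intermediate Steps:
sqrt((31*(-5*(-3)))*(-13) + x) = sqrt((31*(-5*(-3)))*(-13) + 38526) = sqrt((31*15)*(-13) + 38526) = sqrt(465*(-13) + 38526) = sqrt(-6045 + 38526) = sqrt(32481) = 9*sqrt(401)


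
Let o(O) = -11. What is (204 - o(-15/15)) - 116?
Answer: 99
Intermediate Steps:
(204 - o(-15/15)) - 116 = (204 - 1*(-11)) - 116 = (204 + 11) - 116 = 215 - 116 = 99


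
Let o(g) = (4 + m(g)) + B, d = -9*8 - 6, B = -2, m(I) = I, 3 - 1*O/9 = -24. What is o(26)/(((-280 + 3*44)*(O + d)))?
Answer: -7/6105 ≈ -0.0011466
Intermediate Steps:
O = 243 (O = 27 - 9*(-24) = 27 + 216 = 243)
d = -78 (d = -72 - 6 = -78)
o(g) = 2 + g (o(g) = (4 + g) - 2 = 2 + g)
o(26)/(((-280 + 3*44)*(O + d))) = (2 + 26)/(((-280 + 3*44)*(243 - 78))) = 28/(((-280 + 132)*165)) = 28/((-148*165)) = 28/(-24420) = 28*(-1/24420) = -7/6105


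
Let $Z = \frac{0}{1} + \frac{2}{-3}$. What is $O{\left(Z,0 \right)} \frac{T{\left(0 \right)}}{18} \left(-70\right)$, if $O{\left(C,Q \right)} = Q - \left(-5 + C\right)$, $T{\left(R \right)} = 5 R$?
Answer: $0$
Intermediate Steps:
$Z = - \frac{2}{3}$ ($Z = 0 \cdot 1 + 2 \left(- \frac{1}{3}\right) = 0 - \frac{2}{3} = - \frac{2}{3} \approx -0.66667$)
$O{\left(C,Q \right)} = 5 + Q - C$
$O{\left(Z,0 \right)} \frac{T{\left(0 \right)}}{18} \left(-70\right) = \left(5 + 0 - - \frac{2}{3}\right) \frac{5 \cdot 0}{18} \left(-70\right) = \left(5 + 0 + \frac{2}{3}\right) 0 \cdot \frac{1}{18} \left(-70\right) = \frac{17}{3} \cdot 0 \left(-70\right) = 0 \left(-70\right) = 0$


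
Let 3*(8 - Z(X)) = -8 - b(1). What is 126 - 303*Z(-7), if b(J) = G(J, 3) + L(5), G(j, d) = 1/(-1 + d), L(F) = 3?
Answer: -6919/2 ≈ -3459.5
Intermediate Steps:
b(J) = 7/2 (b(J) = 1/(-1 + 3) + 3 = 1/2 + 3 = 7/2)
Z(X) = 71/6 (Z(X) = 8 - (-8 - 1*7/2)/3 = 8 - (-8 - 7/2)/3 = 8 - 1/3*(-23/2) = 8 + 23/6 = 71/6)
126 - 303*Z(-7) = 126 - 303*71/6 = 126 - 7171/2 = -6919/2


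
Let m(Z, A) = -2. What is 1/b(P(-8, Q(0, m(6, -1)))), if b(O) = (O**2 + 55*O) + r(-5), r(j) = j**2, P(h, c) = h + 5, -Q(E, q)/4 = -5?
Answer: -1/131 ≈ -0.0076336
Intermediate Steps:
Q(E, q) = 20 (Q(E, q) = -4*(-5) = 20)
P(h, c) = 5 + h
b(O) = 25 + O**2 + 55*O (b(O) = (O**2 + 55*O) + (-5)**2 = (O**2 + 55*O) + 25 = 25 + O**2 + 55*O)
1/b(P(-8, Q(0, m(6, -1)))) = 1/(25 + (5 - 8)**2 + 55*(5 - 8)) = 1/(25 + (-3)**2 + 55*(-3)) = 1/(25 + 9 - 165) = 1/(-131) = -1/131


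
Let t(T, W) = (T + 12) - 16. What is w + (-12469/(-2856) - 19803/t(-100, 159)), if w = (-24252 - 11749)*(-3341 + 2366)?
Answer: 162904528946/4641 ≈ 3.5101e+7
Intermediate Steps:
t(T, W) = -4 + T (t(T, W) = (12 + T) - 16 = -4 + T)
w = 35100975 (w = -36001*(-975) = 35100975)
w + (-12469/(-2856) - 19803/t(-100, 159)) = 35100975 + (-12469/(-2856) - 19803/(-4 - 100)) = 35100975 + (-12469*(-1/2856) - 19803/(-104)) = 35100975 + (12469/2856 - 19803*(-1/104)) = 35100975 + (12469/2856 + 19803/104) = 35100975 + 903971/4641 = 162904528946/4641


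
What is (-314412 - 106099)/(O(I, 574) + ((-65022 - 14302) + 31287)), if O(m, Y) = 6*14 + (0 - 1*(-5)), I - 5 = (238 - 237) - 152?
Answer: 420511/47948 ≈ 8.7701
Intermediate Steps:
I = -146 (I = 5 + ((238 - 237) - 152) = 5 + (1 - 152) = 5 - 151 = -146)
O(m, Y) = 89 (O(m, Y) = 84 + (0 + 5) = 84 + 5 = 89)
(-314412 - 106099)/(O(I, 574) + ((-65022 - 14302) + 31287)) = (-314412 - 106099)/(89 + ((-65022 - 14302) + 31287)) = -420511/(89 + (-79324 + 31287)) = -420511/(89 - 48037) = -420511/(-47948) = -420511*(-1/47948) = 420511/47948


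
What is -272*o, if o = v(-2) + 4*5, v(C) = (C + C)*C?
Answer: -7616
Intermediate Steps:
v(C) = 2*C² (v(C) = (2*C)*C = 2*C²)
o = 28 (o = 2*(-2)² + 4*5 = 2*4 + 20 = 8 + 20 = 28)
-272*o = -272*28 = -7616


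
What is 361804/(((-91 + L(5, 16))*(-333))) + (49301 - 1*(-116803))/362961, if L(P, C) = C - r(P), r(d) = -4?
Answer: 1669727636/105944283 ≈ 15.760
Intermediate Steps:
L(P, C) = 4 + C (L(P, C) = C - 1*(-4) = C + 4 = 4 + C)
361804/(((-91 + L(5, 16))*(-333))) + (49301 - 1*(-116803))/362961 = 361804/(((-91 + (4 + 16))*(-333))) + (49301 - 1*(-116803))/362961 = 361804/(((-91 + 20)*(-333))) + (49301 + 116803)*(1/362961) = 361804/((-71*(-333))) + 166104*(1/362961) = 361804/23643 + 6152/13443 = 1669727636/105944283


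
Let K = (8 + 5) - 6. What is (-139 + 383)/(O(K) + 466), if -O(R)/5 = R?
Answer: 244/431 ≈ 0.56612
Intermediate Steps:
K = 7 (K = 13 - 6 = 7)
O(R) = -5*R
(-139 + 383)/(O(K) + 466) = (-139 + 383)/(-5*7 + 466) = 244/(-35 + 466) = 244/431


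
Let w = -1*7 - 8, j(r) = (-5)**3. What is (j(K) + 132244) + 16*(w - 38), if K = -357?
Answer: 131271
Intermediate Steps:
j(r) = -125
w = -15 (w = -7 - 8 = -15)
(j(K) + 132244) + 16*(w - 38) = (-125 + 132244) + 16*(-15 - 38) = 132119 + 16*(-53) = 132119 - 848 = 131271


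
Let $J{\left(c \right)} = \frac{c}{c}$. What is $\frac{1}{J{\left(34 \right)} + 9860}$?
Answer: $\frac{1}{9861} \approx 0.00010141$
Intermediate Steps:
$J{\left(c \right)} = 1$
$\frac{1}{J{\left(34 \right)} + 9860} = \frac{1}{1 + 9860} = \frac{1}{9861}$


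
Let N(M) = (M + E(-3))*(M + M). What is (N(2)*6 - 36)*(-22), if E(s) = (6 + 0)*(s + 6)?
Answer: -9768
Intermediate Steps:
E(s) = 36 + 6*s (E(s) = 6*(6 + s) = 36 + 6*s)
N(M) = 2*M*(18 + M) (N(M) = (M + (36 + 6*(-3)))*(M + M) = (M + (36 - 18))*(2*M) = (M + 18)*(2*M) = (18 + M)*(2*M) = 2*M*(18 + M))
(N(2)*6 - 36)*(-22) = ((2*2*(18 + 2))*6 - 36)*(-22) = ((2*2*20)*6 - 36)*(-22) = (80*6 - 36)*(-22) = (480 - 36)*(-22) = 444*(-22) = -9768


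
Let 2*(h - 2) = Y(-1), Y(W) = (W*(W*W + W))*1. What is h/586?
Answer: 1/293 ≈ 0.0034130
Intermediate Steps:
Y(W) = W*(W + W²) (Y(W) = (W*(W² + W))*1 = (W*(W + W²))*1 = W*(W + W²))
h = 2 (h = 2 + ((-1)²*(1 - 1))/2 = 2 + (1*0)/2 = 2 + (½)*0 = 2 + 0 = 2)
h/586 = 2/586 = 2*(1/586) = 1/293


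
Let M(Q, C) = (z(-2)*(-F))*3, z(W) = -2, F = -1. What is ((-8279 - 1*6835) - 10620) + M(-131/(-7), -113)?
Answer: -25740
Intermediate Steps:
M(Q, C) = -6 (M(Q, C) = -(-2)*(-1)*3 = -2*1*3 = -2*3 = -6)
((-8279 - 1*6835) - 10620) + M(-131/(-7), -113) = ((-8279 - 1*6835) - 10620) - 6 = ((-8279 - 6835) - 10620) - 6 = (-15114 - 10620) - 6 = -25734 - 6 = -25740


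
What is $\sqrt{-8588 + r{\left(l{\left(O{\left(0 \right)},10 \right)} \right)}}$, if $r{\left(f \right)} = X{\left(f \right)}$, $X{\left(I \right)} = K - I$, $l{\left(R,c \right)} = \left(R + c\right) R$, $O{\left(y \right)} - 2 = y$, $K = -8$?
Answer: $2 i \sqrt{2155} \approx 92.844 i$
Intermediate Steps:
$O{\left(y \right)} = 2 + y$
$l{\left(R,c \right)} = R \left(R + c\right)$
$X{\left(I \right)} = -8 - I$
$r{\left(f \right)} = -8 - f$
$\sqrt{-8588 + r{\left(l{\left(O{\left(0 \right)},10 \right)} \right)}} = \sqrt{-8588 - \left(8 + \left(2 + 0\right) \left(\left(2 + 0\right) + 10\right)\right)} = \sqrt{-8588 - \left(8 + 2 \left(2 + 10\right)\right)} = \sqrt{-8588 - \left(8 + 2 \cdot 12\right)} = \sqrt{-8588 - 32} = \sqrt{-8620} = 2 i \sqrt{2155}$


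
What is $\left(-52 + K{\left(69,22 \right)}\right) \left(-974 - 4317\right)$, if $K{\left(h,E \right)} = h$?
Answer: $-89947$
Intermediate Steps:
$\left(-52 + K{\left(69,22 \right)}\right) \left(-974 - 4317\right) = \left(-52 + 69\right) \left(-974 - 4317\right) = 17 \left(-5291\right) = -89947$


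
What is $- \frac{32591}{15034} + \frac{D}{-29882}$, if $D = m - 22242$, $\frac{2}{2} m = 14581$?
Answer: $- \frac{214677197}{112311497} \approx -1.9114$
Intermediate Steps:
$m = 14581$
$D = -7661$ ($D = 14581 - 22242 = -7661$)
$- \frac{32591}{15034} + \frac{D}{-29882} = - \frac{32591}{15034} - \frac{7661}{-29882} = \left(-32591\right) \frac{1}{15034} - - \frac{7661}{29882} = - \frac{32591}{15034} + \frac{7661}{29882} = - \frac{214677197}{112311497}$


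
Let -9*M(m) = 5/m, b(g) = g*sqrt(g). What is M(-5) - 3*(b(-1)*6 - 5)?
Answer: 136/9 + 18*I ≈ 15.111 + 18.0*I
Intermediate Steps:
b(g) = g**(3/2)
M(m) = -5/(9*m)
M(-5) - 3*(b(-1)*6 - 5) = -5/9/(-5) - 3*((-1)**(3/2)*6 - 5) = -5/9*(-1/5) - 3*(-I*6 - 5) = 1/9 - 3*(-6*I - 5) = 1/9 - 3*(-5 - 6*I) = 1/9 + (15 + 18*I) = 136/9 + 18*I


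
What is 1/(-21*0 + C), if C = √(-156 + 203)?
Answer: √47/47 ≈ 0.14586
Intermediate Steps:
C = √47 ≈ 6.8557
1/(-21*0 + C) = 1/(-21*0 + √47) = 1/(0 + √47) = 1/(√47) = √47/47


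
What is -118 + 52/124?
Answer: -3645/31 ≈ -117.58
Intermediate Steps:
-118 + 52/124 = -118 + 52*(1/124) = -118 + 13/31 = -3645/31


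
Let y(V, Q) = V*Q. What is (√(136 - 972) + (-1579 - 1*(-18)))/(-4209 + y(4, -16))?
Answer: 1561/4273 - 2*I*√209/4273 ≈ 0.36532 - 0.0067666*I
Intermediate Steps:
y(V, Q) = Q*V
(√(136 - 972) + (-1579 - 1*(-18)))/(-4209 + y(4, -16)) = (√(136 - 972) + (-1579 - 1*(-18)))/(-4209 - 16*4) = (√(-836) + (-1579 + 18))/(-4209 - 64) = (2*I*√209 - 1561)/(-4273) = (-1561 + 2*I*√209)*(-1/4273) = 1561/4273 - 2*I*√209/4273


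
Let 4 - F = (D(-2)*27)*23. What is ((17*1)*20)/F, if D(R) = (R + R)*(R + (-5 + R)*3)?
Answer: -85/14282 ≈ -0.0059515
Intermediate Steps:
D(R) = 2*R*(-15 + 4*R) (D(R) = (2*R)*(R + (-15 + 3*R)) = (2*R)*(-15 + 4*R) = 2*R*(-15 + 4*R))
F = -57128 (F = 4 - (2*(-2)*(-15 + 4*(-2)))*27*23 = 4 - (2*(-2)*(-15 - 8))*27*23 = 4 - (2*(-2)*(-23))*27*23 = 4 - 92*27*23 = 4 - 2484*23 = 4 - 1*57132 = 4 - 57132 = -57128)
((17*1)*20)/F = ((17*1)*20)/(-57128) = (17*20)*(-1/57128) = 340*(-1/57128) = -85/14282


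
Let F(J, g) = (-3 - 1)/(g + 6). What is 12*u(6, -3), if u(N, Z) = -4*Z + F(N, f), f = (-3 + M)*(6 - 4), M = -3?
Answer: 152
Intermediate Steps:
f = -12 (f = (-3 - 3)*(6 - 4) = -6*2 = -12)
F(J, g) = -4/(6 + g)
u(N, Z) = 2/3 - 4*Z (u(N, Z) = -4*Z - 4/(6 - 12) = -4*Z - 4/(-6) = -4*Z - 4*(-1/6) = -4*Z + 2/3 = 2/3 - 4*Z)
12*u(6, -3) = 12*(2/3 - 4*(-3)) = 12*(2/3 + 12) = 12*(38/3) = 152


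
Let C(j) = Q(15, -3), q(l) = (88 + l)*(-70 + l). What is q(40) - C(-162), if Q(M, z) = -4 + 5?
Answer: -3841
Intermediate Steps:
Q(M, z) = 1
q(l) = (-70 + l)*(88 + l)
C(j) = 1
q(40) - C(-162) = (-6160 + 40² + 18*40) - 1*1 = (-6160 + 1600 + 720) - 1 = -3840 - 1 = -3841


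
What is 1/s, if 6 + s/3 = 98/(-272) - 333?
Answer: -136/138459 ≈ -0.00098224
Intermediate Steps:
s = -138459/136 (s = -18 + 3*(98/(-272) - 333) = -18 + 3*(98*(-1/272) - 333) = -18 + 3*(-49/136 - 333) = -18 + 3*(-45337/136) = -18 - 136011/136 = -138459/136 ≈ -1018.1)
1/s = 1/(-138459/136) = -136/138459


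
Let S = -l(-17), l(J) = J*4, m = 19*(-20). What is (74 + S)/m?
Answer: -71/190 ≈ -0.37368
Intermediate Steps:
m = -380
l(J) = 4*J
S = 68 (S = -4*(-17) = -1*(-68) = 68)
(74 + S)/m = (74 + 68)/(-380) = 142*(-1/380) = -71/190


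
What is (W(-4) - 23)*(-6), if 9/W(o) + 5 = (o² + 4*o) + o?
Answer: 144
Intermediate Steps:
W(o) = 9/(-5 + o² + 5*o) (W(o) = 9/(-5 + ((o² + 4*o) + o)) = 9/(-5 + (o² + 5*o)) = 9/(-5 + o² + 5*o))
(W(-4) - 23)*(-6) = (9/(-5 + (-4)² + 5*(-4)) - 23)*(-6) = (9/(-5 + 16 - 20) - 23)*(-6) = (9/(-9) - 23)*(-6) = (9*(-⅑) - 23)*(-6) = (-1 - 23)*(-6) = -24*(-6) = 144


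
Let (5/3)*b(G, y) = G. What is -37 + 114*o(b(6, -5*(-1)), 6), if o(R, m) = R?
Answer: 1867/5 ≈ 373.40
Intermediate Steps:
b(G, y) = 3*G/5
-37 + 114*o(b(6, -5*(-1)), 6) = -37 + 114*((⅗)*6) = -37 + 114*(18/5) = -37 + 2052/5 = 1867/5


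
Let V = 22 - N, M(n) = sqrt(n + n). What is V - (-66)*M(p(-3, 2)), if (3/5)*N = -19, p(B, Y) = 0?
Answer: 161/3 ≈ 53.667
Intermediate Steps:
N = -95/3 (N = (5/3)*(-19) = -95/3 ≈ -31.667)
M(n) = sqrt(2)*sqrt(n) (M(n) = sqrt(2*n) = sqrt(2)*sqrt(n))
V = 161/3 (V = 22 - 1*(-95/3) = 22 + 95/3 = 161/3 ≈ 53.667)
V - (-66)*M(p(-3, 2)) = 161/3 - (-66)*sqrt(2)*sqrt(0) = 161/3 - (-66)*sqrt(2)*0 = 161/3 - (-66)*0 = 161/3 - 66*0 = 161/3 + 0 = 161/3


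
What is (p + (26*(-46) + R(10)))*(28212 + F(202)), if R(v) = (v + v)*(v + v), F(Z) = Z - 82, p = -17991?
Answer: -532273284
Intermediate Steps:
F(Z) = -82 + Z
R(v) = 4*v**2 (R(v) = (2*v)*(2*v) = 4*v**2)
(p + (26*(-46) + R(10)))*(28212 + F(202)) = (-17991 + (26*(-46) + 4*10**2))*(28212 + (-82 + 202)) = (-17991 + (-1196 + 4*100))*(28212 + 120) = (-17991 + (-1196 + 400))*28332 = (-17991 - 796)*28332 = -18787*28332 = -532273284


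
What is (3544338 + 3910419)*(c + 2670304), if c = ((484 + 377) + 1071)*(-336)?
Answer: 15067197020064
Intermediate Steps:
c = -649152 (c = (861 + 1071)*(-336) = 1932*(-336) = -649152)
(3544338 + 3910419)*(c + 2670304) = (3544338 + 3910419)*(-649152 + 2670304) = 7454757*2021152 = 15067197020064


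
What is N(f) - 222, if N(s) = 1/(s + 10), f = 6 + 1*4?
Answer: -4439/20 ≈ -221.95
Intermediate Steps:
f = 10 (f = 6 + 4 = 10)
N(s) = 1/(10 + s)
N(f) - 222 = 1/(10 + 10) - 222 = 1/20 - 222 = -4439/20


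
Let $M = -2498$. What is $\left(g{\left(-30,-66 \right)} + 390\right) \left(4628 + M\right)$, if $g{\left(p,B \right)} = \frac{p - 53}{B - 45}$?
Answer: $\frac{30794830}{37} \approx 8.3229 \cdot 10^{5}$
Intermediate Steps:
$g{\left(p,B \right)} = \frac{-53 + p}{-45 + B}$
$\left(g{\left(-30,-66 \right)} + 390\right) \left(4628 + M\right) = \left(\frac{-53 - 30}{-45 - 66} + 390\right) \left(4628 - 2498\right) = \left(\frac{1}{-111} \left(-83\right) + 390\right) 2130 = \left(\left(- \frac{1}{111}\right) \left(-83\right) + 390\right) 2130 = \left(\frac{83}{111} + 390\right) 2130 = \frac{43373}{111} \cdot 2130 = \frac{30794830}{37}$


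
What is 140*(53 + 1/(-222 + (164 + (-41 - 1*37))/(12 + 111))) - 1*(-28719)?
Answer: 49184318/1361 ≈ 36138.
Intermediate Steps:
140*(53 + 1/(-222 + (164 + (-41 - 1*37))/(12 + 111))) - 1*(-28719) = 140*(53 + 1/(-222 + (164 + (-41 - 37))/123)) + 28719 = 140*(53 + 1/(-222 + (164 - 78)*(1/123))) + 28719 = 140*(53 + 1/(-222 + 86*(1/123))) + 28719 = 140*(53 + 1/(-222 + 86/123)) + 28719 = 140*(53 + 1/(-27220/123)) + 28719 = 140*(53 - 123/27220) + 28719 = 140*(1442537/27220) + 28719 = 10097759/1361 + 28719 = 49184318/1361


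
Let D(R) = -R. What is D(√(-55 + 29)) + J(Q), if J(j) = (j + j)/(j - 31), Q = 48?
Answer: 96/17 - I*√26 ≈ 5.6471 - 5.099*I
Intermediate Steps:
J(j) = 2*j/(-31 + j) (J(j) = (2*j)/(-31 + j) = 2*j/(-31 + j))
D(√(-55 + 29)) + J(Q) = -√(-55 + 29) + 2*48/(-31 + 48) = -√(-26) + 2*48/17 = -I*√26 + 2*48*(1/17) = -I*√26 + 96/17 = 96/17 - I*√26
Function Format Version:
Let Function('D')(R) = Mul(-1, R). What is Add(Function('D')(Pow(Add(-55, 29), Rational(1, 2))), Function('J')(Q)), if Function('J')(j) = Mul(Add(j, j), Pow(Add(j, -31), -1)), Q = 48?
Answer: Add(Rational(96, 17), Mul(-1, I, Pow(26, Rational(1, 2)))) ≈ Add(5.6471, Mul(-5.0990, I))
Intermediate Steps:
Function('J')(j) = Mul(2, j, Pow(Add(-31, j), -1)) (Function('J')(j) = Mul(Mul(2, j), Pow(Add(-31, j), -1)) = Mul(2, j, Pow(Add(-31, j), -1)))
Add(Function('D')(Pow(Add(-55, 29), Rational(1, 2))), Function('J')(Q)) = Add(Mul(-1, Pow(Add(-55, 29), Rational(1, 2))), Mul(2, 48, Pow(Add(-31, 48), -1))) = Add(Mul(-1, Pow(-26, Rational(1, 2))), Mul(2, 48, Pow(17, -1))) = Add(Mul(-1, Mul(I, Pow(26, Rational(1, 2)))), Mul(2, 48, Rational(1, 17))) = Add(Mul(-1, I, Pow(26, Rational(1, 2))), Rational(96, 17)) = Add(Rational(96, 17), Mul(-1, I, Pow(26, Rational(1, 2))))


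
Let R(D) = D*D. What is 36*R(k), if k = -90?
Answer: 291600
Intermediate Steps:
R(D) = D²
36*R(k) = 36*(-90)² = 36*8100 = 291600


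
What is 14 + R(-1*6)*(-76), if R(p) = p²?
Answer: -2722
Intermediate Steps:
14 + R(-1*6)*(-76) = 14 + (-1*6)²*(-76) = 14 + (-6)²*(-76) = 14 + 36*(-76) = 14 - 2736 = -2722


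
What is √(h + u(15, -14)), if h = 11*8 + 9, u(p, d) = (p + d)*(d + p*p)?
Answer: 2*√77 ≈ 17.550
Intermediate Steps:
u(p, d) = (d + p)*(d + p²)
h = 97 (h = 88 + 9 = 97)
√(h + u(15, -14)) = √(97 + ((-14)² + 15³ - 14*15 - 14*15²)) = √(97 + (196 + 3375 - 210 - 14*225)) = √(97 + (196 + 3375 - 210 - 3150)) = √(97 + 211) = √308 = 2*√77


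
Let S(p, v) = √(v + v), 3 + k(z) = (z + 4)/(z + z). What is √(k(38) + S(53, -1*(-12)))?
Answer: √(-3534 + 2888*√6)/38 ≈ 1.5658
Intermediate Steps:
k(z) = -3 + (4 + z)/(2*z) (k(z) = -3 + (z + 4)/(z + z) = -3 + (4 + z)/((2*z)) = -3 + (4 + z)*(1/(2*z)) = -3 + (4 + z)/(2*z))
S(p, v) = √2*√v (S(p, v) = √(2*v) = √2*√v)
√(k(38) + S(53, -1*(-12))) = √((-5/2 + 2/38) + √2*√(-1*(-12))) = √((-5/2 + 2*(1/38)) + √2*√12) = √((-5/2 + 1/19) + √2*(2*√3)) = √(-93/38 + 2*√6)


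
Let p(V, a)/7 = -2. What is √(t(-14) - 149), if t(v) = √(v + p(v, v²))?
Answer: √(-149 + 2*I*√7) ≈ 0.2167 + 12.208*I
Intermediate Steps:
p(V, a) = -14 (p(V, a) = 7*(-2) = -14)
t(v) = √(-14 + v) (t(v) = √(v - 14) = √(-14 + v))
√(t(-14) - 149) = √(√(-14 - 14) - 149) = √(√(-28) - 149) = √(2*I*√7 - 149) = √(-149 + 2*I*√7)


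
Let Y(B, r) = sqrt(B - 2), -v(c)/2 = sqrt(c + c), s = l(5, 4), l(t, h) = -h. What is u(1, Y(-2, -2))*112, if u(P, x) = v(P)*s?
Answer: 896*sqrt(2) ≈ 1267.1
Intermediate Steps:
s = -4 (s = -1*4 = -4)
v(c) = -2*sqrt(2)*sqrt(c) (v(c) = -2*sqrt(c + c) = -2*sqrt(2)*sqrt(c))
Y(B, r) = sqrt(-2 + B)
u(P, x) = 8*sqrt(2)*sqrt(P) (u(P, x) = -2*sqrt(2)*sqrt(P)*(-4) = 8*sqrt(2)*sqrt(P))
u(1, Y(-2, -2))*112 = (8*sqrt(2)*sqrt(1))*112 = (8*sqrt(2)*1)*112 = (8*sqrt(2))*112 = 896*sqrt(2)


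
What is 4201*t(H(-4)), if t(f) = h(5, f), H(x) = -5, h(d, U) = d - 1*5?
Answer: 0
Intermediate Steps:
h(d, U) = -5 + d (h(d, U) = d - 5 = -5 + d)
t(f) = 0 (t(f) = -5 + 5 = 0)
4201*t(H(-4)) = 4201*0 = 0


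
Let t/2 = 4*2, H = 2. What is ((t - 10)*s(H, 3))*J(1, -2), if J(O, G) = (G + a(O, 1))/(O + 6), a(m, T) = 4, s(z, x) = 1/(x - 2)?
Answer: 12/7 ≈ 1.7143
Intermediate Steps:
t = 16 (t = 2*(4*2) = 2*8 = 16)
s(z, x) = 1/(-2 + x)
J(O, G) = (4 + G)/(6 + O) (J(O, G) = (G + 4)/(O + 6) = (4 + G)/(6 + O))
((t - 10)*s(H, 3))*J(1, -2) = ((16 - 10)/(-2 + 3))*((4 - 2)/(6 + 1)) = (6/1)*(2/7) = (6*1)*((⅐)*2) = 6*(2/7) = 12/7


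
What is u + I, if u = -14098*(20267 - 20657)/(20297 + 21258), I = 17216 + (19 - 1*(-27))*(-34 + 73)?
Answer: 159091754/8311 ≈ 19142.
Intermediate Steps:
I = 19010 (I = 17216 + (19 + 27)*39 = 17216 + 46*39 = 17216 + 1794 = 19010)
u = 1099644/8311 (u = -14098/(41555/(-390)) = -14098/(41555*(-1/390)) = -14098/(-8311/78) = -14098*(-78/8311) = 1099644/8311 ≈ 132.31)
u + I = 1099644/8311 + 19010 = 159091754/8311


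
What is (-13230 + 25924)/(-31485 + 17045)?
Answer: -6347/7220 ≈ -0.87909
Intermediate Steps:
(-13230 + 25924)/(-31485 + 17045) = 12694/(-14440) = 12694*(-1/14440) = -6347/7220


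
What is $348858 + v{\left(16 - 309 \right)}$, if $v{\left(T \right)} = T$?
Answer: $348565$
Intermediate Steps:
$348858 + v{\left(16 - 309 \right)} = 348858 + \left(16 - 309\right) = 348858 - 293 = 348565$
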